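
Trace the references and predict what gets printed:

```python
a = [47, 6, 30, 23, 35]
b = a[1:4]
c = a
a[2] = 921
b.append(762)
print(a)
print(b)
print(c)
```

Key concept: slice vs alias.
Step by step:
`a = [47, 6, 30, 23, 35]` → a = [47, 6, 30, 23, 35]
`b = a[1:4]` → b = [6, 30, 23]
`c = a` → c = [47, 6, 30, 23, 35] (same object as a)
`a[2] = 921` → a = [47, 6, 921, 23, 35] (same object as c); c = [47, 6, 921, 23, 35] (same object as a)
`b.append(762)` → b = [6, 30, 23, 762]
`print(a)` → prints [47, 6, 921, 23, 35]
`print(b)` → prints [6, 30, 23, 762]
`print(c)` → prints [47, 6, 921, 23, 35]

Answer:
[47, 6, 921, 23, 35]
[6, 30, 23, 762]
[47, 6, 921, 23, 35]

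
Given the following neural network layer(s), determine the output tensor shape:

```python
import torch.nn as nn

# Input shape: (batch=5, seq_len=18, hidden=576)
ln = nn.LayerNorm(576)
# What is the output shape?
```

Input: (5, 18, 576) -> Output: (5, 18, 576)

Answer: (5, 18, 576)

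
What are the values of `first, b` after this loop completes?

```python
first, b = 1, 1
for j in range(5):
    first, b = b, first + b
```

Fibonacci: after 5 iterations
`first, b` takes the values: (1, 1) → (1, 2) → (2, 3) → (3, 5) → (5, 8) → (8, 13)

Answer: 8, 13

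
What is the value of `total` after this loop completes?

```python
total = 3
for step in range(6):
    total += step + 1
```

Start at 3, add 1 to 6 = 24
`total` takes the values: 3 → 4 → 6 → 9 → 13 → 18 → 24

Answer: 24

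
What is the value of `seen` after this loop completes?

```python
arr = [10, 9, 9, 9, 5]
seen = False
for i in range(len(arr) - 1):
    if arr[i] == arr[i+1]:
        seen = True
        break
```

Check consecutive duplicates in [10, 9, 9, 9, 5]
`seen` takes the values: False → True

Answer: True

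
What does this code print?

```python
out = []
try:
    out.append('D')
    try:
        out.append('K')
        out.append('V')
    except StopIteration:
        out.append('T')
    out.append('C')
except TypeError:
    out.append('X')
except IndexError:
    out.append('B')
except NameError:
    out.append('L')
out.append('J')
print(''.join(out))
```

Execution trace: 'D' (try body) → 'K' (inner try body) → 'V' (inner try body, no exception) → 'C' (try body, no exception) → 'J' (after the try/except). Output: DKVCJ

Answer: DKVCJ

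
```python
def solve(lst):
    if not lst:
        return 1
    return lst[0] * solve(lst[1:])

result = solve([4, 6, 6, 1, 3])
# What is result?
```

Product over [4, 6, 6, 1, 3] = 4 * 6 * 6 * 1 * 3 = 432

Answer: 432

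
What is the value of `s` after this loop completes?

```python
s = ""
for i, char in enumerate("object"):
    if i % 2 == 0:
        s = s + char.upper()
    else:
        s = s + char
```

Uppercase even positions in 'object'
`s` takes the values: "" → "O" → "Ob" → "ObJ" → "ObJe" → "ObJeC" → "ObJeCt"

Answer: "ObJeCt"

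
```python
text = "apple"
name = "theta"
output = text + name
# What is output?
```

Trace:
`text = "apple"` → text = 'apple'
`name = "theta"` → name = 'theta'
`output = text + name` → output = 'appletheta'
So output = 'appletheta'

Answer: 'appletheta'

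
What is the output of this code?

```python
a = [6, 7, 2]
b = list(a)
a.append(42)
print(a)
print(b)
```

Key concept: list() constructor creates copy.
Step by step:
`a = [6, 7, 2]` → a = [6, 7, 2]
`b = list(a)` → b = [6, 7, 2]
`a.append(42)` → a = [6, 7, 2, 42]
`print(a)` → prints [6, 7, 2, 42]
`print(b)` → prints [6, 7, 2]

Answer:
[6, 7, 2, 42]
[6, 7, 2]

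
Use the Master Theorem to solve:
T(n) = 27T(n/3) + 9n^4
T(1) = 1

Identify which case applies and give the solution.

a=27, b=3, f(n)=9n^4. log_3(27) = 3. Since c=4 > 3 and the regularity condition holds (27(n/3)^4 = (27/3^4)n^4 with 27/3^4 < 1), Case 3 applies: T(n) = Θ(f(n)) = O(n^4).

Answer: O(n^4) - Case 3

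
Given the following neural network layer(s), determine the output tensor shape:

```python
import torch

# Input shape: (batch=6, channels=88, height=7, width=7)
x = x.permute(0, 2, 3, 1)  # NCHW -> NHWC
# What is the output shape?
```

Input: (6, 88, 7, 7) -> Output: (6, 7, 7, 88)

Answer: (6, 7, 7, 88)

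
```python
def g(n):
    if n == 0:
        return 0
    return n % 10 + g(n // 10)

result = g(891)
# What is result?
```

Sum of digits of 891: 1 + 9 + 8 = 18

Answer: 18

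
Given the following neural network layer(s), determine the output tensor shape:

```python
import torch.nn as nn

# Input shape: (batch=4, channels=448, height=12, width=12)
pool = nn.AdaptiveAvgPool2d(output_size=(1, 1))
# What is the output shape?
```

Input: (4, 448, 12, 12) -> Output: (4, 448, 1, 1)

Answer: (4, 448, 1, 1)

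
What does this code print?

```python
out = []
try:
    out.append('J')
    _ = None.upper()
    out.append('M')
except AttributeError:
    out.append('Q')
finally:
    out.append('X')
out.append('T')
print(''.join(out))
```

Execution trace: 'J' (try body) → 'Q' (except AttributeError) → 'X' (finally) → 'T' (after the try/except). Output: JQXT

Answer: JQXT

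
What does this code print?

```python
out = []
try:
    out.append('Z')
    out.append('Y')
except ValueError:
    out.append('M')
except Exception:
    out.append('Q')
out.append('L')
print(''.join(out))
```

Execution trace: 'Z' (try body) → 'Y' (try body, no exception) → 'L' (after the try/except). Output: ZYL

Answer: ZYL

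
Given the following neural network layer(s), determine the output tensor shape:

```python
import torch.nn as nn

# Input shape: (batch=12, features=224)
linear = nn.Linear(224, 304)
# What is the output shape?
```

Input: (12, 224) -> Output: (12, 304)

Answer: (12, 304)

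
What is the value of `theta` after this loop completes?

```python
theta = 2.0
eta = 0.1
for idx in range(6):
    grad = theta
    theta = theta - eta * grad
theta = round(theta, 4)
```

Gradient descent: w = 2.0 * (1 - 0.1)^6
`theta` takes the values: 2.0 → 1.8 → 1.62 → 1.458 → 1.3122 → 1.18098 → 1.062882 → 1.0629

Answer: 1.0629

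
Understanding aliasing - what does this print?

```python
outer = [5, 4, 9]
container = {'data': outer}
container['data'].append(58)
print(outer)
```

Key concept: dict holds reference to list.
Step by step:
`outer = [5, 4, 9]` → outer = [5, 4, 9]
`container = {'data': outer}` → container = {'data': [5, 4, 9]}
`container['data'].append(58)` → outer = [5, 4, 9, 58]; container = {'data': [5, 4, 9, 58]}
`print(outer)` → prints [5, 4, 9, 58]

Answer: [5, 4, 9, 58]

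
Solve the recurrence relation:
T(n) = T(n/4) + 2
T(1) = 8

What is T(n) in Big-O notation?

Each step divides n by 4 and adds 2. After log_4(n) steps we reach T(1)=8. So T(n) = 2·log_4(n) + 8 = O(log n).

Answer: O(log n)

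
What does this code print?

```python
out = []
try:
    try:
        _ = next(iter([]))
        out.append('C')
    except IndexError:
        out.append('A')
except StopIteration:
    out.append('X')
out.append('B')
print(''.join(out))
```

Execution trace: 'X' (outer except StopIteration) → 'B' (after the try/except). Output: XB

Answer: XB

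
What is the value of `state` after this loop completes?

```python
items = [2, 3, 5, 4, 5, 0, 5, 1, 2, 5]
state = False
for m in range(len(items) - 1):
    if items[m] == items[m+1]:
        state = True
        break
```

Check consecutive duplicates in [2, 3, 5, 4, 5, 0, 5, 1, 2, 5]
`state` takes the values: False

Answer: False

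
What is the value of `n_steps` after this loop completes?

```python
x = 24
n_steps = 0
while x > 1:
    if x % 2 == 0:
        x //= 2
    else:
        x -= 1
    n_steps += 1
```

Steps to reduce 24 to 1
`n_steps` takes the values: 0 → 1 → 2 → 3 → 4 → 5

Answer: 5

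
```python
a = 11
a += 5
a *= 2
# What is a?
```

Trace:
`a = 11` → a = 11
`a += 5` → a = 16
`a *= 2` → a = 32
So a = 32

Answer: 32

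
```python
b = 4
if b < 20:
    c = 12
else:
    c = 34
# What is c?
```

Trace:
`b = 4` → b = 4
`if b < 20: ...` → b < 20 is True → c = 12
So c = 12

Answer: 12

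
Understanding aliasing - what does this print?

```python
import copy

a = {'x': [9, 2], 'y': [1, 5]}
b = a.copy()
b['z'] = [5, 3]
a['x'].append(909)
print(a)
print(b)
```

Key concept: shallow copy of dict with mutable values.
Step by step:
`a = {'x': [9, 2], 'y': [1, 5]}` → a = {'x': [9, 2], 'y': [1, 5]}
`b = a.copy()` → b = {'x': [9, 2], 'y': [1, 5]}
`b['z'] = [5, 3]` → b = {'x': [9, 2], 'y': [1, 5], 'z': [5, 3]}
`a['x'].append(909)` → a = {'x': [9, 2, 909], 'y': [1, 5]}; b = {'x': [9, 2, 909], 'y': [1, 5], 'z': [5, 3]}
`print(a)` → prints {'x': [9, 2, 909], 'y': [1, 5]}
`print(b)` → prints {'x': [9, 2, 909], 'y': [1, 5], 'z': [5, 3]}

Answer:
{'x': [9, 2, 909], 'y': [1, 5]}
{'x': [9, 2, 909], 'y': [1, 5], 'z': [5, 3]}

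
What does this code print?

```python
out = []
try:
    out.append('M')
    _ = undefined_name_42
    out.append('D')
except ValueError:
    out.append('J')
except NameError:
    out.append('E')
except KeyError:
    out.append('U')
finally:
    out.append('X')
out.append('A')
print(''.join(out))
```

Execution trace: 'M' (try body) → 'E' (except NameError) → 'X' (finally) → 'A' (after the try/except). Output: MEXA

Answer: MEXA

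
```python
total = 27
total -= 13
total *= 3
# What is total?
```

Trace:
`total = 27` → total = 27
`total -= 13` → total = 14
`total *= 3` → total = 42
So total = 42

Answer: 42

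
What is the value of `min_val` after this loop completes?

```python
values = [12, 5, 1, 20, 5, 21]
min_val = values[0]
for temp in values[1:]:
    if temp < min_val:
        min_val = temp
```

Minimum of [12, 5, 1, 20, 5, 21]
`min_val` takes the values: 12 → 5 → 1

Answer: 1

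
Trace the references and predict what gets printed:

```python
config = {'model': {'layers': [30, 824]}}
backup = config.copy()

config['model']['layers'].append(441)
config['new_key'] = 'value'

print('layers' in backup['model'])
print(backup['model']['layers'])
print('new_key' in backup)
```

Key concept: shallow copy gotcha with nested dict.
Step by step:
`config = {'model': {'layers': [30, 824]}}` → config = {'model': {'layers': [30, 824]}}
`backup = config.copy()` → backup = {'model': {'layers': [30, 824]}}
`config['model']['layers'].append(441)` → config = {'model': {'layers': [30, 824, 441]}}; backup = {'model': {'layers': [30, 824, 441]}}
`config['new_key'] = 'value'` → config = {'model': {'layers': [30, 824, 441]}, 'new_key': 'value'}
`print('layers' in backup['model'])` → prints True
`print(backup['model']['layers'])` → prints [30, 824, 441]
`print('new_key' in backup)` → prints False

Answer:
True
[30, 824, 441]
False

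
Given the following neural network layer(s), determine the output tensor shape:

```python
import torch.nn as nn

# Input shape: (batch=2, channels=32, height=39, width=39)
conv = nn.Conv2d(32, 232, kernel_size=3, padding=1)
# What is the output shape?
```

Input: (2, 32, 39, 39) -> Output: (2, 232, 39, 39)

Answer: (2, 232, 39, 39)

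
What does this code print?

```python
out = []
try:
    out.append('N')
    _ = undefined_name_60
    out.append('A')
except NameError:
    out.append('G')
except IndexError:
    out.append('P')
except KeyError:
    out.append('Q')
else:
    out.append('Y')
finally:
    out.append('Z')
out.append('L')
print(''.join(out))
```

Execution trace: 'N' (try body) → 'G' (except NameError) → 'Z' (finally) → 'L' (after the try/except). Output: NGZL

Answer: NGZL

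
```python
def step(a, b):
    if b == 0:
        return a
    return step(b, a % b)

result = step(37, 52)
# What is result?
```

step(37, 52) -> step(52, 37) -> step(37, 15) -> step(15, 7) -> step(7, 1) -> step(1, 0) -> 1

Answer: 1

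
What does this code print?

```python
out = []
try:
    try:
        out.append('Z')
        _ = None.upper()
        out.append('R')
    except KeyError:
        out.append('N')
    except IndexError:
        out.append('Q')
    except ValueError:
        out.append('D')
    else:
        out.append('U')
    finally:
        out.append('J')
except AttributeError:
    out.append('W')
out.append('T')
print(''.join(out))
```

Execution trace: 'Z' (try body) → 'J' (finally) → 'W' (outer except AttributeError) → 'T' (after the try/except). Output: ZJWT

Answer: ZJWT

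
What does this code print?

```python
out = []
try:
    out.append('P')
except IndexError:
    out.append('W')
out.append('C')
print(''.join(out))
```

Execution trace: 'P' (try body, no exception) → 'C' (after the try/except). Output: PC

Answer: PC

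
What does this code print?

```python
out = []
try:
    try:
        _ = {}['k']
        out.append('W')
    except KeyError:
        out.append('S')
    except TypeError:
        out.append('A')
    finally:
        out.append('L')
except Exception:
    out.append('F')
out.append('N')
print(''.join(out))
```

Execution trace: 'S' (inner except KeyError) → 'L' (inner finally) → 'N' (after the try/except). Output: SLN

Answer: SLN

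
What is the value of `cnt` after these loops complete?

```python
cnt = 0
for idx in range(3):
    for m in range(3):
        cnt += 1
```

3 * 3 = 9
`cnt` takes the values: 0 → 1 → 2 → 3 → 4 → 5 → 6 → 7 → 8 → 9

Answer: 9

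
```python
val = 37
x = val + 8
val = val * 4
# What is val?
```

Trace:
`val = 37` → val = 37
`x = val + 8` → x = 45
`val = val * 4` → val = 148
So val = 148

Answer: 148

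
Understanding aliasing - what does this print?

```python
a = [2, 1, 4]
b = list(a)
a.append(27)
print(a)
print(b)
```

Key concept: list() constructor creates copy.
Step by step:
`a = [2, 1, 4]` → a = [2, 1, 4]
`b = list(a)` → b = [2, 1, 4]
`a.append(27)` → a = [2, 1, 4, 27]
`print(a)` → prints [2, 1, 4, 27]
`print(b)` → prints [2, 1, 4]

Answer:
[2, 1, 4, 27]
[2, 1, 4]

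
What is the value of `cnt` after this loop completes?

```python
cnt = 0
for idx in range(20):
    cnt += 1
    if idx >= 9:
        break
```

Loop breaks when idx reaches 9, cnt is 10
`cnt` takes the values: 0 → 1 → 2 → 3 → 4 → 5 → 6 → 7 → 8 → 9 → 10

Answer: 10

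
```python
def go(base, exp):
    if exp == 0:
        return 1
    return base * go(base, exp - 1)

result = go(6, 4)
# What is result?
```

go(6, 4) = 6 * 6 * 6 * 6 = 1296

Answer: 1296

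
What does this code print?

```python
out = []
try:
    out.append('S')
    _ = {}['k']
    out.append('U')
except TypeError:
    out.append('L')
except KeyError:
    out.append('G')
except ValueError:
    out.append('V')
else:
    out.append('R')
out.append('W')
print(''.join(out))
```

Execution trace: 'S' (try body) → 'G' (except KeyError) → 'W' (after the try/except). Output: SGW

Answer: SGW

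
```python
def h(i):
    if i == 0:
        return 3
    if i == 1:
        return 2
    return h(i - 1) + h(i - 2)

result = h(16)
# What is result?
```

Build up from base cases: h(0)=3, h(1)=2, h(2)=5, h(3)=7, h(4)=12, h(5)=19, h(6)=31, ..., h(16)=3804

Answer: 3804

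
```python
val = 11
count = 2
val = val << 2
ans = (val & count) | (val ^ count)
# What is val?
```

Trace:
`val = 11` → val = 11
`count = 2` → count = 2
`val = val << 2` → val = 44
`ans = (val & count) | (val ^ count)` → ans = 46
So val = 44

Answer: 44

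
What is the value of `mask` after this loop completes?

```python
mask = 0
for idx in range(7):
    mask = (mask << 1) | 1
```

Build 7 consecutive 1-bits: 0b1111111
`mask` takes the values: 0 → 1 → 3 → 7 → 15 → 31 → 63 → 127

Answer: 127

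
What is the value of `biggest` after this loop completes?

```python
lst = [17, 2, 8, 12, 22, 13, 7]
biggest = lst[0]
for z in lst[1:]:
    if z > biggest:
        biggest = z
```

Maximum of [17, 2, 8, 12, 22, 13, 7]
`biggest` takes the values: 17 → 22

Answer: 22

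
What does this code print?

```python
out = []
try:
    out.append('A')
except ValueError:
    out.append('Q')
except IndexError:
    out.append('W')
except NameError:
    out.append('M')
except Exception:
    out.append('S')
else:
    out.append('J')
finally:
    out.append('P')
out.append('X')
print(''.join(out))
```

Execution trace: 'A' (try body, no exception) → 'J' (else) → 'P' (finally) → 'X' (after the try/except). Output: AJPX

Answer: AJPX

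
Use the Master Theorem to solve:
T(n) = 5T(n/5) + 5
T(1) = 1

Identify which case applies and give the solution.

a=5, b=5, f(n)=5. log_5(5) = 1. Since c=0 < 1, Case 1 applies: T(n) = Θ(n^log_b(a)) = O(n).

Answer: O(n) - Case 1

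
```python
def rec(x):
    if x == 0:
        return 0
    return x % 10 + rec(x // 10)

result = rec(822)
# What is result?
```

Sum of digits of 822: 2 + 2 + 8 = 12

Answer: 12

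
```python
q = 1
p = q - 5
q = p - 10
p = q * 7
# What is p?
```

Trace:
`q = 1` → q = 1
`p = q - 5` → p = -4
`q = p - 10` → q = -14
`p = q * 7` → p = -98
So p = -98

Answer: -98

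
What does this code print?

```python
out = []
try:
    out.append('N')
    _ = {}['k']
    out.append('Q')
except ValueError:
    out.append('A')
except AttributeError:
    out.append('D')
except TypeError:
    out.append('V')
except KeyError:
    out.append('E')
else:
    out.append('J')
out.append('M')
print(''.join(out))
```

Execution trace: 'N' (try body) → 'E' (except KeyError) → 'M' (after the try/except). Output: NEM

Answer: NEM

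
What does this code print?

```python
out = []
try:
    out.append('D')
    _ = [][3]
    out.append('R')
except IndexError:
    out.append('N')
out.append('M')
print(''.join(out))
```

Execution trace: 'D' (try body) → 'N' (except IndexError) → 'M' (after the try/except). Output: DNM

Answer: DNM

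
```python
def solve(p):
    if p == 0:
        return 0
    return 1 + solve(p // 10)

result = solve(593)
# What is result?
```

Count of digits of 593: 3

Answer: 3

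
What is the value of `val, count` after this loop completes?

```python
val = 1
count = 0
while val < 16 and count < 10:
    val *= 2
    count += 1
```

Double until >= 16 or 10 iterations
`val, count` takes the values: (1, 0) → (2, 0) → (2, 1) → (4, 1) → (4, 2) → (8, 2) → (8, 3) → (16, 3) → (16, 4)

Answer: 16, 4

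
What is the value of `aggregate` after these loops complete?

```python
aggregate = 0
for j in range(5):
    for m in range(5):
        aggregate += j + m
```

Sum of all j+m for j,m in 5x5
`aggregate` takes the values: 0 → 1 → 3 → 6 → 10 → 11 → 13 → 16 → 20 → 25 → 27 → 30 → 34 → 39 → 45 → 48 → 52 → 57 → 63 → 70 → 74 → 79 → 85 → 92 → 100

Answer: 100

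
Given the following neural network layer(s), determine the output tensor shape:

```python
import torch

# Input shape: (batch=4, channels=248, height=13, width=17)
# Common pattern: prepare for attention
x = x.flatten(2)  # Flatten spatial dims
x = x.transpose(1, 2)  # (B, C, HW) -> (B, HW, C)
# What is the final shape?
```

Input: (4, 248, 13, 17) -> after flatten(2): (4, 248, 221) -> Output: (4, 221, 248)

Answer: (4, 221, 248)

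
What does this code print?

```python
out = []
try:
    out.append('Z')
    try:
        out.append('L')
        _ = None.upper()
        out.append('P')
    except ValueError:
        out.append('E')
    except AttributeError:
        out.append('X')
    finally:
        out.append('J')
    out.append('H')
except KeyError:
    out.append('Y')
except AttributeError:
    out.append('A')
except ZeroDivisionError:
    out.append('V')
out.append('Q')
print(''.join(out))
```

Execution trace: 'Z' (try body) → 'L' (inner try body) → 'X' (inner except AttributeError) → 'J' (inner finally) → 'H' (try body, no exception) → 'Q' (after the try/except). Output: ZLXJHQ

Answer: ZLXJHQ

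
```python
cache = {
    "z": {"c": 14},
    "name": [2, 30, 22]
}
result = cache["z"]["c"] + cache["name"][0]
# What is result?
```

Trace:
`cache = { ...` → cache = {'z': {'c': 14}, 'name': [2, 30, 22]}
`result = cache["z"]["c"] + cache["name"][0]` → result = 16
So result = 16

Answer: 16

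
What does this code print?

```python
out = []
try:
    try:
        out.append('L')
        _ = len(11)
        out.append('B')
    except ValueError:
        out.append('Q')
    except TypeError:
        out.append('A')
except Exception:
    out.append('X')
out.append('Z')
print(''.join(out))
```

Execution trace: 'L' (inner try body) → 'A' (inner except TypeError) → 'Z' (after the try/except). Output: LAZ

Answer: LAZ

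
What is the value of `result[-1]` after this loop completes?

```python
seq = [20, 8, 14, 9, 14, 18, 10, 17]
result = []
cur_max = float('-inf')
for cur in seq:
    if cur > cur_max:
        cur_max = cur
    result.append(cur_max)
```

Running max ends at 20
`result` takes the values: [] → [20] → [20, 20] → [20, 20, 20] → [20, 20, 20, 20] → [20, 20, 20, 20, 20] → [20, 20, 20, 20, 20, 20] → [20, 20, 20, 20, 20, 20, 20] → [20, 20, 20, 20, 20, 20, 20, 20]
So `result[-1]` = 20

Answer: 20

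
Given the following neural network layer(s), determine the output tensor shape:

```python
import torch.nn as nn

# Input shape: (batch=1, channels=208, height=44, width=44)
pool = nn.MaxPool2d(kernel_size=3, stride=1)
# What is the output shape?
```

Input: (1, 208, 44, 44) -> Output: (1, 208, 42, 42)

Answer: (1, 208, 42, 42)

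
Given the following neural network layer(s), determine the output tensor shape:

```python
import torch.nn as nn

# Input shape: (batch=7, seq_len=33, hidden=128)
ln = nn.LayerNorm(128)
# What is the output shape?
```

Input: (7, 33, 128) -> Output: (7, 33, 128)

Answer: (7, 33, 128)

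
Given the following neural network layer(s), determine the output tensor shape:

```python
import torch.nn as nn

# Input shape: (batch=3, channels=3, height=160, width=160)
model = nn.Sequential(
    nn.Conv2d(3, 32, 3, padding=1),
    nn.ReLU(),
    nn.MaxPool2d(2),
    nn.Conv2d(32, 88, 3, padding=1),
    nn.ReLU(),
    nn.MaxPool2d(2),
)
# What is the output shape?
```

Input: (3, 3, 160, 160) -> after first Conv2d: (3, 32, 160, 160) -> after first MaxPool2d: (3, 32, 80, 80) -> after second Conv2d: (3, 88, 80, 80) -> Output: (3, 88, 40, 40)

Answer: (3, 88, 40, 40)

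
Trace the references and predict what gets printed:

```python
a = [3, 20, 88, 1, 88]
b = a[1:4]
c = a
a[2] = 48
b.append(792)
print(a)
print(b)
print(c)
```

Key concept: slice vs alias.
Step by step:
`a = [3, 20, 88, 1, 88]` → a = [3, 20, 88, 1, 88]
`b = a[1:4]` → b = [20, 88, 1]
`c = a` → c = [3, 20, 88, 1, 88] (same object as a)
`a[2] = 48` → a = [3, 20, 48, 1, 88] (same object as c); c = [3, 20, 48, 1, 88] (same object as a)
`b.append(792)` → b = [20, 88, 1, 792]
`print(a)` → prints [3, 20, 48, 1, 88]
`print(b)` → prints [20, 88, 1, 792]
`print(c)` → prints [3, 20, 48, 1, 88]

Answer:
[3, 20, 48, 1, 88]
[20, 88, 1, 792]
[3, 20, 48, 1, 88]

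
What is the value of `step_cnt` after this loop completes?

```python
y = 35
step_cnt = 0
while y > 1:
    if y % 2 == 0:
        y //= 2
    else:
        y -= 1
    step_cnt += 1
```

Steps to reduce 35 to 1
`step_cnt` takes the values: 0 → 1 → 2 → 3 → 4 → 5 → 6 → 7

Answer: 7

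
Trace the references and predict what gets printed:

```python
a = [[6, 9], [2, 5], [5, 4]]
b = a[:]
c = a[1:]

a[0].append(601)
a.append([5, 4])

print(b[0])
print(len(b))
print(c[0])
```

Key concept: slice with nested mutation.
Step by step:
`a = [[6, 9], [2, 5], [5, 4]]` → a = [[6, 9], [2, 5], [5, 4]]
`b = a[:]` → b = [[6, 9], [2, 5], [5, 4]]
`c = a[1:]` → c = [[2, 5], [5, 4]]
`a[0].append(601)` → a = [[6, 9, 601], [2, 5], [5, 4]]; b = [[6, 9, 601], [2, 5], [5, 4]]
`a.append([5, 4])` → a = [[6, 9, 601], [2, 5], [5, 4], [5, 4]]
`print(b[0])` → prints [6, 9, 601]
`print(len(b))` → prints 3
`print(c[0])` → prints [2, 5]

Answer:
[6, 9, 601]
3
[2, 5]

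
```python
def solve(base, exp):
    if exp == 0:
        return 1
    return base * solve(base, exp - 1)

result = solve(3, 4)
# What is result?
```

solve(3, 4) = 3 * 3 * 3 * 3 = 81

Answer: 81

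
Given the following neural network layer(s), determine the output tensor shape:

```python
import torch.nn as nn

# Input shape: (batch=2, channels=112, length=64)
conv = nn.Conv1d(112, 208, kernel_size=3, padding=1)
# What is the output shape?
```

Input: (2, 112, 64) -> Output: (2, 208, 64)

Answer: (2, 208, 64)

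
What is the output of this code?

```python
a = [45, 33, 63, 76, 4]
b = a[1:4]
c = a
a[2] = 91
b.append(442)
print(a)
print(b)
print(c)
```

Key concept: slice vs alias.
Step by step:
`a = [45, 33, 63, 76, 4]` → a = [45, 33, 63, 76, 4]
`b = a[1:4]` → b = [33, 63, 76]
`c = a` → c = [45, 33, 63, 76, 4] (same object as a)
`a[2] = 91` → a = [45, 33, 91, 76, 4] (same object as c); c = [45, 33, 91, 76, 4] (same object as a)
`b.append(442)` → b = [33, 63, 76, 442]
`print(a)` → prints [45, 33, 91, 76, 4]
`print(b)` → prints [33, 63, 76, 442]
`print(c)` → prints [45, 33, 91, 76, 4]

Answer:
[45, 33, 91, 76, 4]
[33, 63, 76, 442]
[45, 33, 91, 76, 4]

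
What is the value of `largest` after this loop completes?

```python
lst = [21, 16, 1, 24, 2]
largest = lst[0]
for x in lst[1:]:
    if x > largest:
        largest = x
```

Maximum of [21, 16, 1, 24, 2]
`largest` takes the values: 21 → 24

Answer: 24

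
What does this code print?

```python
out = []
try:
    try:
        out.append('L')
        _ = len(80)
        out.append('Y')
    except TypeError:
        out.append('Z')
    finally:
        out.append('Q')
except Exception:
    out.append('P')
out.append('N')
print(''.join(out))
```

Execution trace: 'L' (inner try body) → 'Z' (inner except TypeError) → 'Q' (inner finally) → 'N' (after the try/except). Output: LZQN

Answer: LZQN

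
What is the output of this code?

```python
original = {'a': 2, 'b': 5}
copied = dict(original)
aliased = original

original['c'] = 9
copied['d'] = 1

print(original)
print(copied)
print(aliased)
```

Key concept: dict() creates copy, assignment creates alias.
Step by step:
`original = {'a': 2, 'b': 5}` → original = {'a': 2, 'b': 5}
`copied = dict(original)` → copied = {'a': 2, 'b': 5}
`aliased = original` → aliased = {'a': 2, 'b': 5} (same object as original)
`original['c'] = 9` → original = {'a': 2, 'b': 5, 'c': 9} (same object as aliased); aliased = {'a': 2, 'b': 5, 'c': 9} (same object as original)
`copied['d'] = 1` → copied = {'a': 2, 'b': 5, 'd': 1}
`print(original)` → prints {'a': 2, 'b': 5, 'c': 9}
`print(copied)` → prints {'a': 2, 'b': 5, 'd': 1}
`print(aliased)` → prints {'a': 2, 'b': 5, 'c': 9}

Answer:
{'a': 2, 'b': 5, 'c': 9}
{'a': 2, 'b': 5, 'd': 1}
{'a': 2, 'b': 5, 'c': 9}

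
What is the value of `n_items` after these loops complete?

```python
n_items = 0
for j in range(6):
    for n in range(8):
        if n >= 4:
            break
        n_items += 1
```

Inner breaks at 4, outer runs 6 times
`n_items` takes the values: 0 → 1 → 2 → 3 → 4 → 5 → 6 → 7 → 8 → 9 → 10 → 11 → 12 → 13 → 14 → 15 → 16 → 17 → 18 → 19 → 20 → 21 → 22 → 23 → 24

Answer: 24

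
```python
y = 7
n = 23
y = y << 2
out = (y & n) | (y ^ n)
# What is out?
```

Trace:
`y = 7` → y = 7
`n = 23` → n = 23
`y = y << 2` → y = 28
`out = (y & n) | (y ^ n)` → out = 31
So out = 31

Answer: 31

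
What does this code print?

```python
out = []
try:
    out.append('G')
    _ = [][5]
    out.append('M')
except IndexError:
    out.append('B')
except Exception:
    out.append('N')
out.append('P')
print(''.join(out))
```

Execution trace: 'G' (try body) → 'B' (except IndexError) → 'P' (after the try/except). Output: GBP

Answer: GBP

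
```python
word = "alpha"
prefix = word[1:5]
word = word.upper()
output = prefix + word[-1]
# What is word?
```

Trace:
`word = "alpha"` → word = 'alpha'
`prefix = word[1:5]` → prefix = 'lpha'
`word = word.upper()` → word = 'ALPHA'
`output = prefix + word[-1]` → output = 'lphaA'
So word = 'ALPHA'

Answer: 'ALPHA'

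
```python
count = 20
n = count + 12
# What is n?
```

Trace:
`count = 20` → count = 20
`n = count + 12` → n = 32
So n = 32

Answer: 32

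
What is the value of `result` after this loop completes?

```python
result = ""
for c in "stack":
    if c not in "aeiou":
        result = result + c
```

Remove vowels from 'stack'
`result` takes the values: "" → "s" → "st" → "stc" → "stck"

Answer: "stck"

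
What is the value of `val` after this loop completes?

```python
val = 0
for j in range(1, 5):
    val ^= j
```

XOR of 1 to 4
`val` takes the values: 0 → 1 → 3 → 0 → 4

Answer: 4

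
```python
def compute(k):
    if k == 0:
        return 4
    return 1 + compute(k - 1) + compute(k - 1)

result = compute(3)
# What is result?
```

compute(k) = 1 + 2·compute(k-1), compute(0)=4. Closed form: (4+1)·2^3 - 1 = 39.

Answer: 39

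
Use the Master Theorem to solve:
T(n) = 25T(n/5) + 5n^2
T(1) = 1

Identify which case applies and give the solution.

a=25, b=5, f(n)=5n^2. log_5(25) = 2. Since c=2 = 2, Case 2 applies: T(n) = Θ(n^log_b(a) · log n) = O(n^2 log n).

Answer: O(n^2 log n) - Case 2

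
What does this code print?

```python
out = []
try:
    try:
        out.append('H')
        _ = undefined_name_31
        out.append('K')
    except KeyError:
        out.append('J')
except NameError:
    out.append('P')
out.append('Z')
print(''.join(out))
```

Execution trace: 'H' (inner try body) → 'P' (outer except NameError) → 'Z' (after the try/except). Output: HPZ

Answer: HPZ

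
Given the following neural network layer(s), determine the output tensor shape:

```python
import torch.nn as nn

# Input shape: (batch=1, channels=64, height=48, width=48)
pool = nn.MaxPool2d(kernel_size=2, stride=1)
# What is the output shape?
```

Input: (1, 64, 48, 48) -> Output: (1, 64, 47, 47)

Answer: (1, 64, 47, 47)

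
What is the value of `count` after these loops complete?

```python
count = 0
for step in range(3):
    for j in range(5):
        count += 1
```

3 * 5 = 15
`count` takes the values: 0 → 1 → 2 → 3 → 4 → 5 → 6 → 7 → 8 → 9 → 10 → 11 → 12 → 13 → 14 → 15

Answer: 15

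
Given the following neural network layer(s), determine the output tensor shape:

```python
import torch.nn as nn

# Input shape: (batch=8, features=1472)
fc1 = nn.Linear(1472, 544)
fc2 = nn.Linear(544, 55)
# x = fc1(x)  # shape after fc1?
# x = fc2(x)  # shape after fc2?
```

Input: (8, 1472) -> after fc1: (8, 544) -> Output: (8, 55)

Answer: (8, 55)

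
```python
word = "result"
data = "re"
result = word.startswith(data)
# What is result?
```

Trace:
`word = "result"` → word = 'result'
`data = "re"` → data = 're'
`result = word.startswith(data)` → result = True
So result = True

Answer: True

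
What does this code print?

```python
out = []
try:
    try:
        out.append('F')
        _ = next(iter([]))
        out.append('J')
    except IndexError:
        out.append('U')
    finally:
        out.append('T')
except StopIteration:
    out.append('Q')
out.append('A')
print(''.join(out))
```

Execution trace: 'F' (inner try body) → 'T' (inner finally) → 'Q' (outer except StopIteration) → 'A' (after the try/except). Output: FTQA

Answer: FTQA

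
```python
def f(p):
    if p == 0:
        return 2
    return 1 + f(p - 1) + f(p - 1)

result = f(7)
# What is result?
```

f(p) = 1 + 2·f(p-1), f(0)=2. Closed form: (2+1)·2^7 - 1 = 383.

Answer: 383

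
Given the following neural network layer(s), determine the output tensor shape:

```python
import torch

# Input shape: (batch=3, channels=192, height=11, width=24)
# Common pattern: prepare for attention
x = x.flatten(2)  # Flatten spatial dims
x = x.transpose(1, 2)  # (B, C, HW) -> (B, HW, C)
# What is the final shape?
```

Input: (3, 192, 11, 24) -> after flatten(2): (3, 192, 264) -> Output: (3, 264, 192)

Answer: (3, 264, 192)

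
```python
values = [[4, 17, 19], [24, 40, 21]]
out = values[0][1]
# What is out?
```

Trace:
`values = [[4, 17, 19], [24, 40, 21]]` → values = [[4, 17, 19], [24, 40, 21]]
`out = values[0][1]` → out = 17
So out = 17

Answer: 17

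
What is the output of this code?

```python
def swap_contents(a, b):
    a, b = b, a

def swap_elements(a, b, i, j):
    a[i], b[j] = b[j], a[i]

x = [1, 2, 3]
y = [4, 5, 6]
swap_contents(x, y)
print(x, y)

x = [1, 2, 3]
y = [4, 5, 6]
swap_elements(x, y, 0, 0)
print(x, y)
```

Key concept: parameter rebinding vs mutation.
Step by step:
`x = [1, 2, 3]` → x = [1, 2, 3]
`y = [4, 5, 6]` → y = [4, 5, 6]
`swap_contents(x, y)` → no visible change to tracked variables
`print(x, y)` → prints [1, 2, 3] [4, 5, 6]
`x = [1, 2, 3]` → x = [1, 2, 3]
`y = [4, 5, 6]` → y = [4, 5, 6]
`swap_elements(x, y, 0, 0)` → x = [4, 2, 3]; y = [1, 5, 6]
`print(x, y)` → prints [4, 2, 3] [1, 5, 6]

Answer:
[1, 2, 3] [4, 5, 6]
[4, 2, 3] [1, 5, 6]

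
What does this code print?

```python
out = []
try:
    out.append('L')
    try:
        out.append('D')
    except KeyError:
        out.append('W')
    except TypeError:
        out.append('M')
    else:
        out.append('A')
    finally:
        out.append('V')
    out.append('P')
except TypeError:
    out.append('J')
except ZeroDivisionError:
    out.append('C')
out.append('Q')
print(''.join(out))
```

Execution trace: 'L' (try body) → 'D' (inner try body, no exception) → 'A' (inner else) → 'V' (inner finally) → 'P' (try body, no exception) → 'Q' (after the try/except). Output: LDAVPQ

Answer: LDAVPQ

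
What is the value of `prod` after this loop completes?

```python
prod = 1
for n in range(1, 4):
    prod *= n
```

3! = 6
`prod` takes the values: 1 → 2 → 6

Answer: 6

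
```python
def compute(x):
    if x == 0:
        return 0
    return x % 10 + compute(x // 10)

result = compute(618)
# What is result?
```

Sum of digits of 618: 8 + 1 + 6 = 15

Answer: 15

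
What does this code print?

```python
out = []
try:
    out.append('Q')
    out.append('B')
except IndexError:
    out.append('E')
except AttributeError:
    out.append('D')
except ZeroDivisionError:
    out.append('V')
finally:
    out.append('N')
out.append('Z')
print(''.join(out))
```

Execution trace: 'Q' (try body) → 'B' (try body, no exception) → 'N' (finally) → 'Z' (after the try/except). Output: QBNZ

Answer: QBNZ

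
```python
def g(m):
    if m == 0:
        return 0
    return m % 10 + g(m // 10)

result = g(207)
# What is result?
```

Sum of digits of 207: 7 + 0 + 2 = 9

Answer: 9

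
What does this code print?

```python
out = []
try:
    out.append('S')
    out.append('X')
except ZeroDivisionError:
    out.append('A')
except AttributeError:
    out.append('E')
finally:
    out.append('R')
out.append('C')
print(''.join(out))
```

Execution trace: 'S' (try body) → 'X' (try body, no exception) → 'R' (finally) → 'C' (after the try/except). Output: SXRC

Answer: SXRC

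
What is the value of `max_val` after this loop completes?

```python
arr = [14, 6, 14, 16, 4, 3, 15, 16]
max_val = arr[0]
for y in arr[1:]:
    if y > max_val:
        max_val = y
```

Maximum of [14, 6, 14, 16, 4, 3, 15, 16]
`max_val` takes the values: 14 → 16

Answer: 16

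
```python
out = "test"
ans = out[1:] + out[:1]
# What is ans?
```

Trace:
`out = "test"` → out = 'test'
`ans = out[1:] + out[:1]` → ans = 'estt'
So ans = 'estt'

Answer: 'estt'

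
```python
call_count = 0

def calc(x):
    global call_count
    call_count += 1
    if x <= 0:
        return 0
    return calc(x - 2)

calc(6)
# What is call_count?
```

Linear recursion stepping by 2: 4 calls from x=6 down to ≤0.

Answer: 4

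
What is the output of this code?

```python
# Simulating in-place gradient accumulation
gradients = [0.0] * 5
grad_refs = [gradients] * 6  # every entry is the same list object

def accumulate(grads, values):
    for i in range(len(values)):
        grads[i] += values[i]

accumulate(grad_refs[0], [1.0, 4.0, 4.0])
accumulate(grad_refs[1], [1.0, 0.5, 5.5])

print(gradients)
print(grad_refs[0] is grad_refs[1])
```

Key concept: gradient accumulation aliasing.
Step by step:
`gradients = [0.0] * 5` → gradients = [0.0, 0.0, 0.0, 0.0, 0.0]
`grad_refs = [gradients] * 6` → grad_refs = [[0.0, 0.0, 0.0, 0.0, 0.0], [0.0, 0.0, 0.0, 0.0, 0.0], [0.0, 0.0, 0.0, 0.0, 0.0], [0.0, 0.0, 0.0, 0.0, 0.0], [0.0, 0.0, 0.0, 0.0, 0.0], [0.0, 0.0, 0.0, 0.0, 0.0]]
`accumulate(grad_refs[0], [1.0, 4.0, 4.0])` → gradients = [1.0, 4.0, 4.0, 0.0, 0.0]; grad_refs = [[1.0, 4.0, 4.0, 0.0, 0.0], [1.0, 4.0, 4.0, 0.0, 0.0], [1.0, 4.0, 4.0, 0.0, 0.0], [1.0, 4.0, 4.0, 0.0, 0.0], [1.0, 4.0, 4.0, 0.0, 0.0], [1.0, 4.0, 4.0, 0.0, 0.0]]
`accumulate(grad_refs[1], [1.0, 0.5, 5.5])` → gradients = [2.0, 4.5, 9.5, 0.0, 0.0]; grad_refs = [[2.0, 4.5, 9.5, 0.0, 0.0], [2.0, 4.5, 9.5, 0.0, 0.0], [2.0, 4.5, 9.5, 0.0, 0.0], [2.0, 4.5, 9.5, 0.0, 0.0], [2.0, 4.5, 9.5, 0.0, 0.0], [2.0, 4.5, 9.5, 0.0, 0.0]]
`print(gradients)` → prints [2.0, 4.5, 9.5, 0.0, 0.0]
`print(grad_refs[0] is grad_refs[1])` → prints True

Answer:
[2.0, 4.5, 9.5, 0.0, 0.0]
True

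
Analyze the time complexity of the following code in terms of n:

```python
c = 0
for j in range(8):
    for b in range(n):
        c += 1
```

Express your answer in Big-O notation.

Each loop level contributes: 1 × n. Multiplying the contributions gives O(n).

Answer: O(n)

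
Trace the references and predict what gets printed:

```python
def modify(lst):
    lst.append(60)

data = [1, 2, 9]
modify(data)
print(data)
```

Key concept: function modifies passed list.
Step by step:
`data = [1, 2, 9]` → data = [1, 2, 9]
`modify(data)` → data = [1, 2, 9, 60]
`print(data)` → prints [1, 2, 9, 60]

Answer: [1, 2, 9, 60]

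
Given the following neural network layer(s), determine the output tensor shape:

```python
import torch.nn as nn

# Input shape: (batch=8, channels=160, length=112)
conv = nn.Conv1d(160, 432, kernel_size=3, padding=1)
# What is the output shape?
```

Input: (8, 160, 112) -> Output: (8, 432, 112)

Answer: (8, 432, 112)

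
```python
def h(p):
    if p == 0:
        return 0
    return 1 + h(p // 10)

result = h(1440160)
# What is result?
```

Count of digits of 1440160: 7

Answer: 7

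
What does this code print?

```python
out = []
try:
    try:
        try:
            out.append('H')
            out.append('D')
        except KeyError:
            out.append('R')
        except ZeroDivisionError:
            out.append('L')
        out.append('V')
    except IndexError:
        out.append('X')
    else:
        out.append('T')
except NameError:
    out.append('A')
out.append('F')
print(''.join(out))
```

Execution trace: 'H' (inner try body) → 'D' (inner try body, no exception) → 'V' (try body, no exception) → 'T' (else) → 'F' (after the try/except). Output: HDVTF

Answer: HDVTF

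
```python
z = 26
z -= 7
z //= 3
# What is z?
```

Trace:
`z = 26` → z = 26
`z -= 7` → z = 19
`z //= 3` → z = 6
So z = 6

Answer: 6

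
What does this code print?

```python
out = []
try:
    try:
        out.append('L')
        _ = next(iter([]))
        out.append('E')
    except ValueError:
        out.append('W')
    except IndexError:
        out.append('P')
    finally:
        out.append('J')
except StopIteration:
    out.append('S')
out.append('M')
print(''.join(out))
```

Execution trace: 'L' (try body) → 'J' (finally) → 'S' (outer except StopIteration) → 'M' (after the try/except). Output: LJSM

Answer: LJSM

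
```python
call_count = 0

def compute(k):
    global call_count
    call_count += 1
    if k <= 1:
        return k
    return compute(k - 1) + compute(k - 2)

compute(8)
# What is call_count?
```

Calls(k) = 1 + Calls(k-1) + Calls(k-2); Calls(0)=Calls(1)=1. For k=8 this gives 67.

Answer: 67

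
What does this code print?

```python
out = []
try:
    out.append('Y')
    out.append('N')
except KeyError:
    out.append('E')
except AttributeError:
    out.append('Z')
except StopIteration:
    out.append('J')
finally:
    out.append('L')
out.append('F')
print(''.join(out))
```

Execution trace: 'Y' (try body) → 'N' (try body, no exception) → 'L' (finally) → 'F' (after the try/except). Output: YNLF

Answer: YNLF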